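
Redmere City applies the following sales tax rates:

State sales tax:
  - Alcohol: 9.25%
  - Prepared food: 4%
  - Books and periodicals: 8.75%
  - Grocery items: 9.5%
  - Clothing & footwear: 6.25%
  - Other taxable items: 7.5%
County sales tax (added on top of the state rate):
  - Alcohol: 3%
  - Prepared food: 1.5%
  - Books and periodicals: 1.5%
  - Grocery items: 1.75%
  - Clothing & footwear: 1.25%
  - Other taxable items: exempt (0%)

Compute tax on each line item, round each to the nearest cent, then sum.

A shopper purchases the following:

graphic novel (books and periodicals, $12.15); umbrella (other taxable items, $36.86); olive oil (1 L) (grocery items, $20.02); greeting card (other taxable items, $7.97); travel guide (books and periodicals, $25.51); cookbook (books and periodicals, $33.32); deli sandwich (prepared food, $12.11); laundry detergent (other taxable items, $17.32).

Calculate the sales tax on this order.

Graphic novel $12.15: books and periodicals → 8.75% + 1.5% county = 10.25% → $1.25
Umbrella $36.86: other taxable items → 7.5% + 0% county = 7.5% → $2.76
Olive oil (1 L) $20.02: grocery items → 9.5% + 1.75% county = 11.25% → $2.25
Greeting card $7.97: other taxable items → 7.5% + 0% county = 7.5% → $0.60
Travel guide $25.51: books and periodicals → 8.75% + 1.5% county = 10.25% → $2.61
Cookbook $33.32: books and periodicals → 8.75% + 1.5% county = 10.25% → $3.42
Deli sandwich $12.11: prepared food → 4% + 1.5% county = 5.5% → $0.67
Laundry detergent $17.32: other taxable items → 7.5% + 0% county = 7.5% → $1.30
Total tax = $1.25 + $2.76 + $2.25 + $0.60 + $2.61 + $3.42 + $0.67 + $1.30 = $14.86

$14.86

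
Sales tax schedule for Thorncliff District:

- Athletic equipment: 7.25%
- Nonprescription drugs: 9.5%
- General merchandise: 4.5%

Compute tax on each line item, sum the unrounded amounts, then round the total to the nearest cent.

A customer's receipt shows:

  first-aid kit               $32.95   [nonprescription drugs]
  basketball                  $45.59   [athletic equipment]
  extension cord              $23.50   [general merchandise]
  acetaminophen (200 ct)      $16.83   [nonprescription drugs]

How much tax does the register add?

$9.09

First-aid kit $32.95: nonprescription drugs → 9.5% → $3.13025
Basketball $45.59: athletic equipment → 7.25% → $3.305275
Extension cord $23.50: general merchandise → 4.5% → $1.0575
Acetaminophen (200 ct) $16.83: nonprescription drugs → 9.5% → $1.59885
Unrounded tax sum = $9.091875 → $9.09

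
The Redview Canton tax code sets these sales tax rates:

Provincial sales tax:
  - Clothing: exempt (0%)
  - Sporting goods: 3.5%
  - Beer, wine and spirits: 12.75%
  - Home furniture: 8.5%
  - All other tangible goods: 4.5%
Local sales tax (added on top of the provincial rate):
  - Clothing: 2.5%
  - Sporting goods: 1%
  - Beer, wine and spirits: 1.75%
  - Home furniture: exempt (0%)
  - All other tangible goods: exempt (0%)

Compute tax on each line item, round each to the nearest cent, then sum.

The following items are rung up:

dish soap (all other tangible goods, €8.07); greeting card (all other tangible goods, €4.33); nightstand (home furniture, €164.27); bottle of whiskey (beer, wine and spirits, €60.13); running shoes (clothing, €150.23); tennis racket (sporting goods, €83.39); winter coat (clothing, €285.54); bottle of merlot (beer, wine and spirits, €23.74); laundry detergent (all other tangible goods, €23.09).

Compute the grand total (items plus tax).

€845.15

Dish soap €8.07: all other tangible goods → 4.5% + 0% local = 4.5% → €0.36
Greeting card €4.33: all other tangible goods → 4.5% + 0% local = 4.5% → €0.19
Nightstand €164.27: home furniture → 8.5% + 0% local = 8.5% → €13.96
Bottle of whiskey €60.13: beer, wine and spirits → 12.75% + 1.75% local = 14.5% → €8.72
Running shoes €150.23: clothing → 0% + 2.5% local = 2.5% → €3.76
Tennis racket €83.39: sporting goods → 3.5% + 1% local = 4.5% → €3.75
Winter coat €285.54: clothing → 0% + 2.5% local = 2.5% → €7.14
Bottle of merlot €23.74: beer, wine and spirits → 12.75% + 1.75% local = 14.5% → €3.44
Laundry detergent €23.09: all other tangible goods → 4.5% + 0% local = 4.5% → €1.04
Subtotal = €802.79; tax = €42.36; total due = €845.15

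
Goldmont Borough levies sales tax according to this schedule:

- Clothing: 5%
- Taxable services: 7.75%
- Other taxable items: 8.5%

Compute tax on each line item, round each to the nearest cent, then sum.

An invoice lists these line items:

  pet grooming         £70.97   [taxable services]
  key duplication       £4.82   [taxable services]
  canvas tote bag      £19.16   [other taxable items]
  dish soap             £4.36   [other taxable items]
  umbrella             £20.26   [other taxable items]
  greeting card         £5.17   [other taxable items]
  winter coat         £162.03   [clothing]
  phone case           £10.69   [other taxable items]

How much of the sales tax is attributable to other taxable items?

£5.07

Canvas tote bag £19.16: other taxable items → 8.5% → £1.63
Dish soap £4.36: other taxable items → 8.5% → £0.37
Umbrella £20.26: other taxable items → 8.5% → £1.72
Greeting card £5.17: other taxable items → 8.5% → £0.44
Phone case £10.69: other taxable items → 8.5% → £0.91
Tax on other taxable items = £1.63 + £0.37 + £1.72 + £0.44 + £0.91 = £5.07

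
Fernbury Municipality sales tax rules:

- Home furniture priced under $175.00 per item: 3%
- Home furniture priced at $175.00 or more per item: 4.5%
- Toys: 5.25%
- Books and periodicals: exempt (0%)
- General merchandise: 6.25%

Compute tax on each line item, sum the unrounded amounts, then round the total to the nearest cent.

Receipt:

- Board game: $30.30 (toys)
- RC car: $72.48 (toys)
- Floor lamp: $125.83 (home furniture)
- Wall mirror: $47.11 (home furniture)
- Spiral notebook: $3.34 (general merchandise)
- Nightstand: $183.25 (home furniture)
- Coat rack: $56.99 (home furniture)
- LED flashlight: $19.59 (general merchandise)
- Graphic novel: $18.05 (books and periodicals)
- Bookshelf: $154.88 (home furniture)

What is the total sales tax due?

$26.62

Board game $30.30: toys → 5.25% → $1.59075
RC car $72.48: toys → 5.25% → $3.8052
Floor lamp $125.83: home furniture, under $175.00 → 3% → $3.7749
Wall mirror $47.11: home furniture, under $175.00 → 3% → $1.4133
Spiral notebook $3.34: general merchandise → 6.25% → $0.20875
Nightstand $183.25: home furniture, $175.00 or more → 4.5% → $8.24625
Coat rack $56.99: home furniture, under $175.00 → 3% → $1.7097
LED flashlight $19.59: general merchandise → 6.25% → $1.224375
Graphic novel $18.05: books and periodicals → 0% → $0.00
Bookshelf $154.88: home furniture, under $175.00 → 3% → $4.6464
Unrounded tax sum = $26.619625 → $26.62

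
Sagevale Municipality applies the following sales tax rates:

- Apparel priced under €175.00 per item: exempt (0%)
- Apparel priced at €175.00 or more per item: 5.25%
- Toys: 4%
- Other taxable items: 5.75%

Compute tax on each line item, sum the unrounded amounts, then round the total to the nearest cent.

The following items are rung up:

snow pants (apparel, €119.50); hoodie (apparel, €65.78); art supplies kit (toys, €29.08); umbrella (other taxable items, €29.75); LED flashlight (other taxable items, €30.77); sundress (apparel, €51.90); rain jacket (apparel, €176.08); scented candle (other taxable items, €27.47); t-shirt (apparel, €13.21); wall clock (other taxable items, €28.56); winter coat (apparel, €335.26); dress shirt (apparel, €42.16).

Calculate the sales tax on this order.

€34.71

Snow pants €119.50: apparel, under €175.00 → 0% → €0.00
Hoodie €65.78: apparel, under €175.00 → 0% → €0.00
Art supplies kit €29.08: toys → 4% → €1.1632
Umbrella €29.75: other taxable items → 5.75% → €1.710625
LED flashlight €30.77: other taxable items → 5.75% → €1.769275
Sundress €51.90: apparel, under €175.00 → 0% → €0.00
Rain jacket €176.08: apparel, €175.00 or more → 5.25% → €9.2442
Scented candle €27.47: other taxable items → 5.75% → €1.579525
T-shirt €13.21: apparel, under €175.00 → 0% → €0.00
Wall clock €28.56: other taxable items → 5.75% → €1.6422
Winter coat €335.26: apparel, €175.00 or more → 5.25% → €17.60115
Dress shirt €42.16: apparel, under €175.00 → 0% → €0.00
Unrounded tax sum = €34.710175 → €34.71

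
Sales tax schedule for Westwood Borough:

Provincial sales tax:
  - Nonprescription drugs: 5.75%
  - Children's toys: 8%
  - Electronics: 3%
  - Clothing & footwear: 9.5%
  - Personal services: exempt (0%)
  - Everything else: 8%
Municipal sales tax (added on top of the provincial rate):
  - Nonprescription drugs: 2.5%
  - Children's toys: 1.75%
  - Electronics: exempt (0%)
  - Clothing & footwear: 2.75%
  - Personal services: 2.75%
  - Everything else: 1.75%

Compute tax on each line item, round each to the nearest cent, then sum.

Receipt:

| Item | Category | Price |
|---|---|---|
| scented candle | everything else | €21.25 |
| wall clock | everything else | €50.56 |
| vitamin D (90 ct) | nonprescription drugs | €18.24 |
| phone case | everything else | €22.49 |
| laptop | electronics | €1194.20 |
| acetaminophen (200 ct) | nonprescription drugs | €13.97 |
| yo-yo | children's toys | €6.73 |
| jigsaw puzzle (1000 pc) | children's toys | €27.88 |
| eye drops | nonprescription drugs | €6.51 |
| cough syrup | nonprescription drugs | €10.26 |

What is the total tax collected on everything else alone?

€9.19

Scented candle €21.25: everything else → 8% + 1.75% municipal = 9.75% → €2.07
Wall clock €50.56: everything else → 8% + 1.75% municipal = 9.75% → €4.93
Phone case €22.49: everything else → 8% + 1.75% municipal = 9.75% → €2.19
Tax on everything else = €2.07 + €4.93 + €2.19 = €9.19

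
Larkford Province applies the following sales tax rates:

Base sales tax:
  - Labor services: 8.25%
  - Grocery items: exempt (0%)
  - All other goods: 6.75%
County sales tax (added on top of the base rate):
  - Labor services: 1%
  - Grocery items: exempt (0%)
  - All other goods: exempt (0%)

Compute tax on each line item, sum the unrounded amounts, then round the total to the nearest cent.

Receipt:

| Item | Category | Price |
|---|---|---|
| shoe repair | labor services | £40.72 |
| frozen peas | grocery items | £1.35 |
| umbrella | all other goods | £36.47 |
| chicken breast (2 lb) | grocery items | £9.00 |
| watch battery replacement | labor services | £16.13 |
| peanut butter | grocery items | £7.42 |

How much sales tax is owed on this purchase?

£7.72

Shoe repair £40.72: labor services → 8.25% + 1% county = 9.25% → £3.7666
Frozen peas £1.35: grocery items → 0% + 0% county = 0% → £0.00
Umbrella £36.47: all other goods → 6.75% + 0% county = 6.75% → £2.461725
Chicken breast (2 lb) £9.00: grocery items → 0% + 0% county = 0% → £0.00
Watch battery replacement £16.13: labor services → 8.25% + 1% county = 9.25% → £1.492025
Peanut butter £7.42: grocery items → 0% + 0% county = 0% → £0.00
Unrounded tax sum = £7.72035 → £7.72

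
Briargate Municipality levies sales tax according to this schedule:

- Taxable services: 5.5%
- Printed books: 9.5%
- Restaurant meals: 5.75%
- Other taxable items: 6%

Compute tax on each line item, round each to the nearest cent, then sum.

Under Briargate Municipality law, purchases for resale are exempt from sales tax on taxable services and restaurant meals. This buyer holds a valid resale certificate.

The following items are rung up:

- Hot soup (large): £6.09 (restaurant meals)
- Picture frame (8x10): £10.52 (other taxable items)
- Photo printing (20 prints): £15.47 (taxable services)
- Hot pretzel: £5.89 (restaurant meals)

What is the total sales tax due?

£0.63

Hot soup (large) £6.09: restaurant meals, buyer-exempt → 0% → £0.00
Picture frame (8x10) £10.52: other taxable items → 6% → £0.63
Photo printing (20 prints) £15.47: taxable services, buyer-exempt → 0% → £0.00
Hot pretzel £5.89: restaurant meals, buyer-exempt → 0% → £0.00
Total tax = £0.63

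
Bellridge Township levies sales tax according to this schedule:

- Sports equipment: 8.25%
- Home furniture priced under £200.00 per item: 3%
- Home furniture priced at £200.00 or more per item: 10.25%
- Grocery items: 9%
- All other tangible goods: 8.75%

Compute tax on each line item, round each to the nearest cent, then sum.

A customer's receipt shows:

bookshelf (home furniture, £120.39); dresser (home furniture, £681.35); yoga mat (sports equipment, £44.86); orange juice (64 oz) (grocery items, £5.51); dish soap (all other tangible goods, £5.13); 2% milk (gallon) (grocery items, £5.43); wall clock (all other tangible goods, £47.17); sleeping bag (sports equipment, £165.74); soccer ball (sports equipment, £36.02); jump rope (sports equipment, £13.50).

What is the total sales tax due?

£100.47

Bookshelf £120.39: home furniture, under £200.00 → 3% → £3.61
Dresser £681.35: home furniture, £200.00 or more → 10.25% → £69.84
Yoga mat £44.86: sports equipment → 8.25% → £3.70
Orange juice (64 oz) £5.51: grocery items → 9% → £0.50
Dish soap £5.13: all other tangible goods → 8.75% → £0.45
2% milk (gallon) £5.43: grocery items → 9% → £0.49
Wall clock £47.17: all other tangible goods → 8.75% → £4.13
Sleeping bag £165.74: sports equipment → 8.25% → £13.67
Soccer ball £36.02: sports equipment → 8.25% → £2.97
Jump rope £13.50: sports equipment → 8.25% → £1.11
Total tax = £3.61 + £69.84 + £3.70 + £0.50 + £0.45 + £0.49 + £4.13 + £13.67 + £2.97 + £1.11 = £100.47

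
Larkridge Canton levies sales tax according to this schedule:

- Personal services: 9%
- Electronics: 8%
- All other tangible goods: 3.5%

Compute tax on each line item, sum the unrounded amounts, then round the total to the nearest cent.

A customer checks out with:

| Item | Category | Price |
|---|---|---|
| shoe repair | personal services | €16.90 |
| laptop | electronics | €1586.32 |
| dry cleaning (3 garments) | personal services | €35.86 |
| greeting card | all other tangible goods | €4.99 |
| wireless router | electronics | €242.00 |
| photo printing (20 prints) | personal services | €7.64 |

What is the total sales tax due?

€151.88

Shoe repair €16.90: personal services → 9% → €1.521
Laptop €1586.32: electronics → 8% → €126.9056
Dry cleaning (3 garments) €35.86: personal services → 9% → €3.2274
Greeting card €4.99: all other tangible goods → 3.5% → €0.17465
Wireless router €242.00: electronics → 8% → €19.36
Photo printing (20 prints) €7.64: personal services → 9% → €0.6876
Unrounded tax sum = €151.87625 → €151.88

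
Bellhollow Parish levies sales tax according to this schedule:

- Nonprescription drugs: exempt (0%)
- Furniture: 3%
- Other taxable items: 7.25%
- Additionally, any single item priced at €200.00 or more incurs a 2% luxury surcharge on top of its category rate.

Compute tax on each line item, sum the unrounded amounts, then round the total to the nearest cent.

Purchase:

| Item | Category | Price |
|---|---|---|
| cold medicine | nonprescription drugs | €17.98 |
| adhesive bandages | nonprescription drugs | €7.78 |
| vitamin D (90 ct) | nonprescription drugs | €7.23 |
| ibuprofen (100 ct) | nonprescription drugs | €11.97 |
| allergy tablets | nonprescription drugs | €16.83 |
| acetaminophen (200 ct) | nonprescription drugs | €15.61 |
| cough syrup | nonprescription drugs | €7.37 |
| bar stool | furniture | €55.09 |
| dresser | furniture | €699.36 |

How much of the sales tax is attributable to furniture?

Bar stool €55.09: furniture → 3% → €1.6527
Dresser €699.36: furniture → 3% + 2% surcharge = 5% → €34.968
Tax on furniture: unrounded sum = €36.6207 → €36.62

€36.62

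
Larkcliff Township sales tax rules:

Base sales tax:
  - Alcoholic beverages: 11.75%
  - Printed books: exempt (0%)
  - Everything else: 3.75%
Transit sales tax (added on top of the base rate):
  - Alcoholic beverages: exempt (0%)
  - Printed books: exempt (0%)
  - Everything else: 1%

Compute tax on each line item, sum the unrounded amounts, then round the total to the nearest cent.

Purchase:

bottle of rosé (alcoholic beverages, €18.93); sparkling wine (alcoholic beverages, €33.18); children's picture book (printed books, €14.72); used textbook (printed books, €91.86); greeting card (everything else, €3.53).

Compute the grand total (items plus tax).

Bottle of rosé €18.93: alcoholic beverages → 11.75% + 0% transit = 11.75% → €2.224275
Sparkling wine €33.18: alcoholic beverages → 11.75% + 0% transit = 11.75% → €3.89865
Children's picture book €14.72: printed books → 0% + 0% transit = 0% → €0.00
Used textbook €91.86: printed books → 0% + 0% transit = 0% → €0.00
Greeting card €3.53: everything else → 3.75% + 1% transit = 4.75% → €0.167675
Subtotal = €162.22; unrounded tax = €6.2906 → €6.29; total due = €168.51

€168.51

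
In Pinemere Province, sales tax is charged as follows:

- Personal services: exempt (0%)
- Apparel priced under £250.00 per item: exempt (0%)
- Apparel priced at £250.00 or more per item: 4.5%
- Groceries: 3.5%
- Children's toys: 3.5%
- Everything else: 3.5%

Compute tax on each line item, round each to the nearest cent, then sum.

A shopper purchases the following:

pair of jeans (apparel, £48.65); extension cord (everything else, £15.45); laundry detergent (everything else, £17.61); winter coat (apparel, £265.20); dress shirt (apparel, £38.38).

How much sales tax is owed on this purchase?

£13.09

Pair of jeans £48.65: apparel, under £250.00 → 0% → £0.00
Extension cord £15.45: everything else → 3.5% → £0.54
Laundry detergent £17.61: everything else → 3.5% → £0.62
Winter coat £265.20: apparel, £250.00 or more → 4.5% → £11.93
Dress shirt £38.38: apparel, under £250.00 → 0% → £0.00
Total tax = £0.54 + £0.62 + £11.93 = £13.09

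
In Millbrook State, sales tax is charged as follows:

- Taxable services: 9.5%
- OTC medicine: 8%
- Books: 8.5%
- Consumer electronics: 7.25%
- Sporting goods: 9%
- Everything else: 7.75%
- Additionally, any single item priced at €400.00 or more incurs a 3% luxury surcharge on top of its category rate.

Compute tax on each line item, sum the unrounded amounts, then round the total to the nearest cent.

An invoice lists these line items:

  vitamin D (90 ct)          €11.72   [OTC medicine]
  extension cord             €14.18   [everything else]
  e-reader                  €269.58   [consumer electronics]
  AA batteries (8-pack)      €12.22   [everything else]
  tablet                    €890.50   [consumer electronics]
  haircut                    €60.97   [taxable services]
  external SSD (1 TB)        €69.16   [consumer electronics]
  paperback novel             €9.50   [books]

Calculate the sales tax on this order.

Vitamin D (90 ct) €11.72: OTC medicine → 8% → €0.9376
Extension cord €14.18: everything else → 7.75% → €1.09895
E-reader €269.58: consumer electronics → 7.25% → €19.54455
AA batteries (8-pack) €12.22: everything else → 7.75% → €0.94705
Tablet €890.50: consumer electronics → 7.25% + 3% surcharge = 10.25% → €91.27625
Haircut €60.97: taxable services → 9.5% → €5.79215
External SSD (1 TB) €69.16: consumer electronics → 7.25% → €5.0141
Paperback novel €9.50: books → 8.5% → €0.8075
Unrounded tax sum = €125.41815 → €125.42

€125.42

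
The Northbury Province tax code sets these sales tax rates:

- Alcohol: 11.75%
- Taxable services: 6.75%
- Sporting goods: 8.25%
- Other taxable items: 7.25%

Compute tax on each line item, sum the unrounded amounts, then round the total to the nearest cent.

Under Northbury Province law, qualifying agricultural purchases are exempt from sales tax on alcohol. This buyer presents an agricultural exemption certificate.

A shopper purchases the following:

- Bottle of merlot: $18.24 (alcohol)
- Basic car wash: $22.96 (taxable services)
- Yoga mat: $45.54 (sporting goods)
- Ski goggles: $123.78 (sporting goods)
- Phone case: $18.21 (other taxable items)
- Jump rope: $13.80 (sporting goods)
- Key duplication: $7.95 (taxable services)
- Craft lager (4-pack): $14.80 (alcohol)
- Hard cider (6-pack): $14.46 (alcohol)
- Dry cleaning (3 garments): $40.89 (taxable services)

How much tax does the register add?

$21.27

Bottle of merlot $18.24: alcohol, buyer-exempt → 0% → $0.00
Basic car wash $22.96: taxable services → 6.75% → $1.5498
Yoga mat $45.54: sporting goods → 8.25% → $3.75705
Ski goggles $123.78: sporting goods → 8.25% → $10.21185
Phone case $18.21: other taxable items → 7.25% → $1.320225
Jump rope $13.80: sporting goods → 8.25% → $1.1385
Key duplication $7.95: taxable services → 6.75% → $0.536625
Craft lager (4-pack) $14.80: alcohol, buyer-exempt → 0% → $0.00
Hard cider (6-pack) $14.46: alcohol, buyer-exempt → 0% → $0.00
Dry cleaning (3 garments) $40.89: taxable services → 6.75% → $2.760075
Unrounded tax sum = $21.274125 → $21.27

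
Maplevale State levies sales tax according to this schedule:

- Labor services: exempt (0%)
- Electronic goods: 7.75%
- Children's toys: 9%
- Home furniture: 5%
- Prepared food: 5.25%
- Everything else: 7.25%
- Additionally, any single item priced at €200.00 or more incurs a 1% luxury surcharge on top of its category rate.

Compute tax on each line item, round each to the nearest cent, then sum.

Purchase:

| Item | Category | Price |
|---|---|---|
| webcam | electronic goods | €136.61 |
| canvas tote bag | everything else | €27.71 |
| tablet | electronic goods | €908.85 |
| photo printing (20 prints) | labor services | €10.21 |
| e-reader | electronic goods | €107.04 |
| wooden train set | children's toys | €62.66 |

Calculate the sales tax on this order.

Webcam €136.61: electronic goods → 7.75% → €10.59
Canvas tote bag €27.71: everything else → 7.25% → €2.01
Tablet €908.85: electronic goods → 7.75% + 1% surcharge = 8.75% → €79.52
Photo printing (20 prints) €10.21: labor services → 0% → €0.00
E-reader €107.04: electronic goods → 7.75% → €8.30
Wooden train set €62.66: children's toys → 9% → €5.64
Total tax = €10.59 + €2.01 + €79.52 + €8.30 + €5.64 = €106.06

€106.06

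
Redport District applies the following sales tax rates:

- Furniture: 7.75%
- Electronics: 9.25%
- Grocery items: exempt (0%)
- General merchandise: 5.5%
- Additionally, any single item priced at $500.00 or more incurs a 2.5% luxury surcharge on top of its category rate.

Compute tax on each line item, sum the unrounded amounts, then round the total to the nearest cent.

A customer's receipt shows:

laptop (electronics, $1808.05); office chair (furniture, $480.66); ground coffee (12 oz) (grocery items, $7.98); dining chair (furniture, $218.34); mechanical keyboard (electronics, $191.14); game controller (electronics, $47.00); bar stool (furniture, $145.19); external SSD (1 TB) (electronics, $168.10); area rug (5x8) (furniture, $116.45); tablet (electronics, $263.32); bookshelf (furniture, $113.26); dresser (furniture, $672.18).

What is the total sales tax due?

$426.51

Laptop $1808.05: electronics → 9.25% + 2.5% surcharge = 11.75% → $212.445875
Office chair $480.66: furniture → 7.75% → $37.25115
Ground coffee (12 oz) $7.98: grocery items → 0% → $0.00
Dining chair $218.34: furniture → 7.75% → $16.92135
Mechanical keyboard $191.14: electronics → 9.25% → $17.68045
Game controller $47.00: electronics → 9.25% → $4.3475
Bar stool $145.19: furniture → 7.75% → $11.252225
External SSD (1 TB) $168.10: electronics → 9.25% → $15.54925
Area rug (5x8) $116.45: furniture → 7.75% → $9.024875
Tablet $263.32: electronics → 9.25% → $24.3571
Bookshelf $113.26: furniture → 7.75% → $8.77765
Dresser $672.18: furniture → 7.75% + 2.5% surcharge = 10.25% → $68.89845
Unrounded tax sum = $426.505875 → $426.51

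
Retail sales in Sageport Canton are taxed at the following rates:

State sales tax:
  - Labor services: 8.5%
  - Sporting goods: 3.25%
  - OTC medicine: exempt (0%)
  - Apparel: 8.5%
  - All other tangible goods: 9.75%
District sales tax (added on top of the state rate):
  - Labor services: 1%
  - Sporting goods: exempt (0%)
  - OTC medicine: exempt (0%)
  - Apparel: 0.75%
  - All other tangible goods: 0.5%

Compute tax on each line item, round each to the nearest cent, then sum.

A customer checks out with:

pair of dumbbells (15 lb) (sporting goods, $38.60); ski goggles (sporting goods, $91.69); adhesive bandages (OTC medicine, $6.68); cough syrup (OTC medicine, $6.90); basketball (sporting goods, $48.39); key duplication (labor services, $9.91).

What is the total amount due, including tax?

Pair of dumbbells (15 lb) $38.60: sporting goods → 3.25% + 0% district = 3.25% → $1.25
Ski goggles $91.69: sporting goods → 3.25% + 0% district = 3.25% → $2.98
Adhesive bandages $6.68: OTC medicine → 0% + 0% district = 0% → $0.00
Cough syrup $6.90: OTC medicine → 0% + 0% district = 0% → $0.00
Basketball $48.39: sporting goods → 3.25% + 0% district = 3.25% → $1.57
Key duplication $9.91: labor services → 8.5% + 1% district = 9.5% → $0.94
Subtotal = $202.17; tax = $6.74; total due = $208.91

$208.91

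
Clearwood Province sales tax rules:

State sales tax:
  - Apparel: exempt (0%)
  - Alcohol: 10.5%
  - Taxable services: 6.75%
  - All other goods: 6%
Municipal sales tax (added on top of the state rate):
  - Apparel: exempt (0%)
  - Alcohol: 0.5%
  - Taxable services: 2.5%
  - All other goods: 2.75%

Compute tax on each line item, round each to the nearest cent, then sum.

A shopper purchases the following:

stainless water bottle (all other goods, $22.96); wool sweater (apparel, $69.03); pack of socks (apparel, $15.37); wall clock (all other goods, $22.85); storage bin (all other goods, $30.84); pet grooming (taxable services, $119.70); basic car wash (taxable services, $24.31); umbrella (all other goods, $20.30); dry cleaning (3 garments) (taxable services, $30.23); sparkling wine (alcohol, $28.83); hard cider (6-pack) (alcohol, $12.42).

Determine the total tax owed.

$29.15

Stainless water bottle $22.96: all other goods → 6% + 2.75% municipal = 8.75% → $2.01
Wool sweater $69.03: apparel → 0% + 0% municipal = 0% → $0.00
Pack of socks $15.37: apparel → 0% + 0% municipal = 0% → $0.00
Wall clock $22.85: all other goods → 6% + 2.75% municipal = 8.75% → $2.00
Storage bin $30.84: all other goods → 6% + 2.75% municipal = 8.75% → $2.70
Pet grooming $119.70: taxable services → 6.75% + 2.5% municipal = 9.25% → $11.07
Basic car wash $24.31: taxable services → 6.75% + 2.5% municipal = 9.25% → $2.25
Umbrella $20.30: all other goods → 6% + 2.75% municipal = 8.75% → $1.78
Dry cleaning (3 garments) $30.23: taxable services → 6.75% + 2.5% municipal = 9.25% → $2.80
Sparkling wine $28.83: alcohol → 10.5% + 0.5% municipal = 11% → $3.17
Hard cider (6-pack) $12.42: alcohol → 10.5% + 0.5% municipal = 11% → $1.37
Total tax = $2.01 + $2.00 + $2.70 + $11.07 + $2.25 + $1.78 + $2.80 + $3.17 + $1.37 = $29.15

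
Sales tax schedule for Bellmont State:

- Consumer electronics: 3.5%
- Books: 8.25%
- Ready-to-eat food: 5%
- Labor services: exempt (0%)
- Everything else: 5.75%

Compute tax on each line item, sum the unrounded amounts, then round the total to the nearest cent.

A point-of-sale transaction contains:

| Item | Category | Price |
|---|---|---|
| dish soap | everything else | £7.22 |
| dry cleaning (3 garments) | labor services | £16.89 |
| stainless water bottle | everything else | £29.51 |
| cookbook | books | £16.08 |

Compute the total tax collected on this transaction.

£3.44

Dish soap £7.22: everything else → 5.75% → £0.41515
Dry cleaning (3 garments) £16.89: labor services → 0% → £0.00
Stainless water bottle £29.51: everything else → 5.75% → £1.696825
Cookbook £16.08: books → 8.25% → £1.3266
Unrounded tax sum = £3.438575 → £3.44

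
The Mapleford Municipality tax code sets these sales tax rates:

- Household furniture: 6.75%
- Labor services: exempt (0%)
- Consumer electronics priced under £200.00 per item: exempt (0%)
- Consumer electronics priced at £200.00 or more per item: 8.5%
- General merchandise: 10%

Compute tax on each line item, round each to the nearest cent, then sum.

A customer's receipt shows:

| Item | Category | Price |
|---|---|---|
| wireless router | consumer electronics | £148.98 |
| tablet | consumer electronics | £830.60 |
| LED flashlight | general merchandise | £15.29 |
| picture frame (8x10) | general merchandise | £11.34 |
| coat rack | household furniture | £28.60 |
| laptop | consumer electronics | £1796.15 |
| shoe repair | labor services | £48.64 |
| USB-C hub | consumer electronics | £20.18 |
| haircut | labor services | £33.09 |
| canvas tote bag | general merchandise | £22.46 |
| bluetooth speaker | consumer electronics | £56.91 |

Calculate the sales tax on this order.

Wireless router £148.98: consumer electronics, under £200.00 → 0% → £0.00
Tablet £830.60: consumer electronics, £200.00 or more → 8.5% → £70.60
LED flashlight £15.29: general merchandise → 10% → £1.53
Picture frame (8x10) £11.34: general merchandise → 10% → £1.13
Coat rack £28.60: household furniture → 6.75% → £1.93
Laptop £1796.15: consumer electronics, £200.00 or more → 8.5% → £152.67
Shoe repair £48.64: labor services → 0% → £0.00
USB-C hub £20.18: consumer electronics, under £200.00 → 0% → £0.00
Haircut £33.09: labor services → 0% → £0.00
Canvas tote bag £22.46: general merchandise → 10% → £2.25
Bluetooth speaker £56.91: consumer electronics, under £200.00 → 0% → £0.00
Total tax = £70.60 + £1.53 + £1.13 + £1.93 + £152.67 + £2.25 = £230.11

£230.11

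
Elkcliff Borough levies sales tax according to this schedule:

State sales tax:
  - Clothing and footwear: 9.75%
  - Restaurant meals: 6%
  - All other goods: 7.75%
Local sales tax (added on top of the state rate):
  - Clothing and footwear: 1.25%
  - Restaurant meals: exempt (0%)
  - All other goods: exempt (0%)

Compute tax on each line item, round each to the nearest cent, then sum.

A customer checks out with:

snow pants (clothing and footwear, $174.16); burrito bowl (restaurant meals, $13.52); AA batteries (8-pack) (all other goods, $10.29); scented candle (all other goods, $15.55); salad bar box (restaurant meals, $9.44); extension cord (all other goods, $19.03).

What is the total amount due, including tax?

Snow pants $174.16: clothing and footwear → 9.75% + 1.25% local = 11% → $19.16
Burrito bowl $13.52: restaurant meals → 6% + 0% local = 6% → $0.81
AA batteries (8-pack) $10.29: all other goods → 7.75% + 0% local = 7.75% → $0.80
Scented candle $15.55: all other goods → 7.75% + 0% local = 7.75% → $1.21
Salad bar box $9.44: restaurant meals → 6% + 0% local = 6% → $0.57
Extension cord $19.03: all other goods → 7.75% + 0% local = 7.75% → $1.47
Subtotal = $241.99; tax = $24.02; total due = $266.01

$266.01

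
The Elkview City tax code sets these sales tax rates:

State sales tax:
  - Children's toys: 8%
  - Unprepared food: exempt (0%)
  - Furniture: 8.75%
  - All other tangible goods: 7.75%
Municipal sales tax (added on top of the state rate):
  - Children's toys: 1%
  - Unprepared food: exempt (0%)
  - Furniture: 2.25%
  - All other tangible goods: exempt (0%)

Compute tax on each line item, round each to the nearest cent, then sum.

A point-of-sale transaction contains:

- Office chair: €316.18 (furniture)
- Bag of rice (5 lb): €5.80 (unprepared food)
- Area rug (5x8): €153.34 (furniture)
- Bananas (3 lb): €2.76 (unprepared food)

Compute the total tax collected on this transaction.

Office chair €316.18: furniture → 8.75% + 2.25% municipal = 11% → €34.78
Bag of rice (5 lb) €5.80: unprepared food → 0% + 0% municipal = 0% → €0.00
Area rug (5x8) €153.34: furniture → 8.75% + 2.25% municipal = 11% → €16.87
Bananas (3 lb) €2.76: unprepared food → 0% + 0% municipal = 0% → €0.00
Total tax = €34.78 + €16.87 = €51.65

€51.65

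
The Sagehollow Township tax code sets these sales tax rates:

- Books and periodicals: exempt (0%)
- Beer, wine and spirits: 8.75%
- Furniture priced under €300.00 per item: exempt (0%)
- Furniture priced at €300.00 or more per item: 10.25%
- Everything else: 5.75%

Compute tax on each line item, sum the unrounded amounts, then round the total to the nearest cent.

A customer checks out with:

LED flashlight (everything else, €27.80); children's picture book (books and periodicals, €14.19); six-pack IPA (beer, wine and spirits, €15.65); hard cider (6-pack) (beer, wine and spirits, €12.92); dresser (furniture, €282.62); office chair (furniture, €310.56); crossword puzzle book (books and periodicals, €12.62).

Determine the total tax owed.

LED flashlight €27.80: everything else → 5.75% → €1.5985
Children's picture book €14.19: books and periodicals → 0% → €0.00
Six-pack IPA €15.65: beer, wine and spirits → 8.75% → €1.369375
Hard cider (6-pack) €12.92: beer, wine and spirits → 8.75% → €1.1305
Dresser €282.62: furniture, under €300.00 → 0% → €0.00
Office chair €310.56: furniture, €300.00 or more → 10.25% → €31.8324
Crossword puzzle book €12.62: books and periodicals → 0% → €0.00
Unrounded tax sum = €35.930775 → €35.93

€35.93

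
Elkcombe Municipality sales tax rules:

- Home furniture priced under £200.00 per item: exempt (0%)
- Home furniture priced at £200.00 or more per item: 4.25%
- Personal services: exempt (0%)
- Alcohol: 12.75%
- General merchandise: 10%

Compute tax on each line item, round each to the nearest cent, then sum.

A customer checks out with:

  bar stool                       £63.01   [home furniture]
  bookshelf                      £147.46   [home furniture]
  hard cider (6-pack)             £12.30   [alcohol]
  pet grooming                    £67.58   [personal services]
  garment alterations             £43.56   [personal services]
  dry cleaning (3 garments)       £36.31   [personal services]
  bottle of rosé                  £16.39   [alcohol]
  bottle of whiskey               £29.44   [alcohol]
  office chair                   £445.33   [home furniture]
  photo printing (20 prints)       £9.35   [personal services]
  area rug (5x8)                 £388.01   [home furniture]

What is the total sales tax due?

Bar stool £63.01: home furniture, under £200.00 → 0% → £0.00
Bookshelf £147.46: home furniture, under £200.00 → 0% → £0.00
Hard cider (6-pack) £12.30: alcohol → 12.75% → £1.57
Pet grooming £67.58: personal services → 0% → £0.00
Garment alterations £43.56: personal services → 0% → £0.00
Dry cleaning (3 garments) £36.31: personal services → 0% → £0.00
Bottle of rosé £16.39: alcohol → 12.75% → £2.09
Bottle of whiskey £29.44: alcohol → 12.75% → £3.75
Office chair £445.33: home furniture, £200.00 or more → 4.25% → £18.93
Photo printing (20 prints) £9.35: personal services → 0% → £0.00
Area rug (5x8) £388.01: home furniture, £200.00 or more → 4.25% → £16.49
Total tax = £1.57 + £2.09 + £3.75 + £18.93 + £16.49 = £42.83

£42.83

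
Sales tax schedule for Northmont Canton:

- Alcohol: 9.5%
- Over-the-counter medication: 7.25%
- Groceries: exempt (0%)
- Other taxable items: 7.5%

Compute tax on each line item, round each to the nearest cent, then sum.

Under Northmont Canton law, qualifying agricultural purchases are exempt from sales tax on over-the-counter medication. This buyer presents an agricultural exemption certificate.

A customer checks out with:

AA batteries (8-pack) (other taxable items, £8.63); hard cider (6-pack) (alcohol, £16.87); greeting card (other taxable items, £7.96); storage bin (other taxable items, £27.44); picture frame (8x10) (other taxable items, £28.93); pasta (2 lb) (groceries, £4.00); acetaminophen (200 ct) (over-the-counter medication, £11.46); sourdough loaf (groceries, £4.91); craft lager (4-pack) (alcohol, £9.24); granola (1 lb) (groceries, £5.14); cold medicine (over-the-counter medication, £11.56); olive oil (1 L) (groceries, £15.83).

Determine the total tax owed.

AA batteries (8-pack) £8.63: other taxable items → 7.5% → £0.65
Hard cider (6-pack) £16.87: alcohol → 9.5% → £1.60
Greeting card £7.96: other taxable items → 7.5% → £0.60
Storage bin £27.44: other taxable items → 7.5% → £2.06
Picture frame (8x10) £28.93: other taxable items → 7.5% → £2.17
Pasta (2 lb) £4.00: groceries → 0% → £0.00
Acetaminophen (200 ct) £11.46: over-the-counter medication, buyer-exempt → 0% → £0.00
Sourdough loaf £4.91: groceries → 0% → £0.00
Craft lager (4-pack) £9.24: alcohol → 9.5% → £0.88
Granola (1 lb) £5.14: groceries → 0% → £0.00
Cold medicine £11.56: over-the-counter medication, buyer-exempt → 0% → £0.00
Olive oil (1 L) £15.83: groceries → 0% → £0.00
Total tax = £0.65 + £1.60 + £0.60 + £2.06 + £2.17 + £0.88 = £7.96

£7.96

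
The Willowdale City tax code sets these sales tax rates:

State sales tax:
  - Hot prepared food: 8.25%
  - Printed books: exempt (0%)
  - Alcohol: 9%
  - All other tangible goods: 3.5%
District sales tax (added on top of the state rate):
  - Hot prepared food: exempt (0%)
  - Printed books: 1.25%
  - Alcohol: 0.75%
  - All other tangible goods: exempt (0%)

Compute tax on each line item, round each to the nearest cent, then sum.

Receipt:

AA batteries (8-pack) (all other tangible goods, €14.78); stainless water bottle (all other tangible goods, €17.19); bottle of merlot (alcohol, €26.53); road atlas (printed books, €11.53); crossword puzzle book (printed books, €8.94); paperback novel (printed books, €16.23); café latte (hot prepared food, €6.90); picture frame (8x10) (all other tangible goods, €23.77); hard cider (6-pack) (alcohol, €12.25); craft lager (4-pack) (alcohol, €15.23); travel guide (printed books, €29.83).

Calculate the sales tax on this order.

€8.60

AA batteries (8-pack) €14.78: all other tangible goods → 3.5% + 0% district = 3.5% → €0.52
Stainless water bottle €17.19: all other tangible goods → 3.5% + 0% district = 3.5% → €0.60
Bottle of merlot €26.53: alcohol → 9% + 0.75% district = 9.75% → €2.59
Road atlas €11.53: printed books → 0% + 1.25% district = 1.25% → €0.14
Crossword puzzle book €8.94: printed books → 0% + 1.25% district = 1.25% → €0.11
Paperback novel €16.23: printed books → 0% + 1.25% district = 1.25% → €0.20
Café latte €6.90: hot prepared food → 8.25% + 0% district = 8.25% → €0.57
Picture frame (8x10) €23.77: all other tangible goods → 3.5% + 0% district = 3.5% → €0.83
Hard cider (6-pack) €12.25: alcohol → 9% + 0.75% district = 9.75% → €1.19
Craft lager (4-pack) €15.23: alcohol → 9% + 0.75% district = 9.75% → €1.48
Travel guide €29.83: printed books → 0% + 1.25% district = 1.25% → €0.37
Total tax = €0.52 + €0.60 + €2.59 + €0.14 + €0.11 + €0.20 + €0.57 + €0.83 + €1.19 + €1.48 + €0.37 = €8.60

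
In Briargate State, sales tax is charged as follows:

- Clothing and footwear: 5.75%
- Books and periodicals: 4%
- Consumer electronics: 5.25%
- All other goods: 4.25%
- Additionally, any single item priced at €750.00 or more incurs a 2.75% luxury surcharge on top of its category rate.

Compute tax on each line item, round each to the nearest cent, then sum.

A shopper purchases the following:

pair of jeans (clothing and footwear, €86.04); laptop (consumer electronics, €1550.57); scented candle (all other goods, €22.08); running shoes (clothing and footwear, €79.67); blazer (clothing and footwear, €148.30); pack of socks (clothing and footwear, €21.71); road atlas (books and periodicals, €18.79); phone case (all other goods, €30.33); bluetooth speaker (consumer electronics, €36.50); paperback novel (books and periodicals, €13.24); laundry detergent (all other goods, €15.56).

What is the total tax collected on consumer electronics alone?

€125.97

Laptop €1550.57: consumer electronics → 5.25% + 2.75% surcharge = 8% → €124.05
Bluetooth speaker €36.50: consumer electronics → 5.25% → €1.92
Tax on consumer electronics = €124.05 + €1.92 = €125.97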